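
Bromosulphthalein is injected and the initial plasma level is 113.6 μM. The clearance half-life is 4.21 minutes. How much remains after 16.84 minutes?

7.1 μM

Elapsed time is 4 half-lives (16.84/4.21).
Each half-life halves the amount: 113.6 × (1/2)^4 = 113.6/16 = 7.1 μM.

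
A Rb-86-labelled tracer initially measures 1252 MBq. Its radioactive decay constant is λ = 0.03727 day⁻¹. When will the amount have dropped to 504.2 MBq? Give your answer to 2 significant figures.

24 days

t½ = ln 2 / λ = 0.69315 / 0.03727 ≈ 18.598 days.
Fraction remaining = 504.2/1252 ≈ 0.40272.
n = log₂(1252/504.2) = ln(2.4831)/ln 2 ≈ 1.3122 half-lives.
t = n × t½ = 1.3122 × 18.598 ≈ 24.404 days.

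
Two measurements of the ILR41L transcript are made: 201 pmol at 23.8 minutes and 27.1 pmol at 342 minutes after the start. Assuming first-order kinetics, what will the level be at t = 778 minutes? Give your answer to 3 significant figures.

Over Δt = 342 − 23.8 = 318.2 minutes, the level fell by a factor of 201/27.1 ≈ 7.417.
n = log₂(7.417) ≈ 2.8908 half-lives, so t½ = 318.2/2.8908 ≈ 110.07 minutes.
From t = 342 to t = 778: 27.1 × (1/2)^((778−342)/110.07) ≈ 1.7401 pmol.

1.74 pmol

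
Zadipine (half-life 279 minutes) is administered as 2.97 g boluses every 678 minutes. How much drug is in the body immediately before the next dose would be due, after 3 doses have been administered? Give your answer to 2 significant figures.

The 3 doses were given 2034, 1356, 678 minutes ago.
Total = 2.97·(1/2)^(2034/279) + 2.97·(1/2)^(1356/279) + 2.97·(1/2)^(678/279)
      = 0.018974 + 0.10226 + 0.55109 ≈ 0.67232 g.

0.67 g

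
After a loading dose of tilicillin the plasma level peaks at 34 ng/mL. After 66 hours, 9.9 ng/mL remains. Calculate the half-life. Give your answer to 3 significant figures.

A/A₀ = 9.9/34 ≈ 0.29118.
n = log₂(3.4343) ≈ 1.78 half-lives elapsed in 66 hours.
t½ = 66/1.78 ≈ 37.078 hours.

37.1 hours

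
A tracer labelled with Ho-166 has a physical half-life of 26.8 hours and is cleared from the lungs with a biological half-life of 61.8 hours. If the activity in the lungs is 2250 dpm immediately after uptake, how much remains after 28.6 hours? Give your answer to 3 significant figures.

1/t_eff = 1/t_phys + 1/t_biol = 1/26.8 + 1/61.8 = 0.053495 per hour.
t_eff = 26.8 × 61.8 / (26.8 + 61.8) ≈ 18.693 hours.
Remaining = 2250 × (1/2)^(28.6/18.693) = 2250 × (1/2)^1.5299 ≈ 779.15 dpm.

779 dpm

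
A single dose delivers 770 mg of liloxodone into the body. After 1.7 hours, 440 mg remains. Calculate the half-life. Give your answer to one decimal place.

2.1 hours

A/A₀ = 440/770 ≈ 0.57143.
n = log₂(1.75) ≈ 0.80735 half-lives elapsed in 1.7 hours.
t½ = 1.7/0.80735 ≈ 2.1056 hours.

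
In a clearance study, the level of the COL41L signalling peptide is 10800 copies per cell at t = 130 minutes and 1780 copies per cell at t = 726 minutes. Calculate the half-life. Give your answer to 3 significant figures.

Over Δt = 726 − 130 = 596 minutes, the level fell by a factor of 10800/1780 ≈ 6.0674.
n = log₂(6.0674) ≈ 2.6011 half-lives, so t½ = 596/2.6011 ≈ 229.14 minutes.

229 minutes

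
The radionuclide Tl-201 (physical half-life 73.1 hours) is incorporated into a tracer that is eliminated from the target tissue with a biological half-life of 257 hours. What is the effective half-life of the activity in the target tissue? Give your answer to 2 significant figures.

1/t_eff = 1/t_phys + 1/t_biol = 1/73.1 + 1/257 = 0.017571 per hour.
t_eff = 73.1 × 257 / (73.1 + 257) ≈ 56.912 hours.

57 hours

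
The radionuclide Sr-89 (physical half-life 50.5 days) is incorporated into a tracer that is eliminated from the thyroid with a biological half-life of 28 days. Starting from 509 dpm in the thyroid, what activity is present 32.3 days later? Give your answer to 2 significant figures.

1/t_eff = 1/t_phys + 1/t_biol = 1/50.5 + 1/28 = 0.055516 per day.
t_eff = 50.5 × 28 / (50.5 + 28) ≈ 18.013 days.
Remaining = 509 × (1/2)^(32.3/18.013) = 509 × (1/2)^1.7932 ≈ 146.86 dpm.

150 dpm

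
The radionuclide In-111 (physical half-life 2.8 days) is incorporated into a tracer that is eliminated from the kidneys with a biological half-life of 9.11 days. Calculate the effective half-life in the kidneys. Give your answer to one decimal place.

2.1 days

1/t_eff = 1/t_phys + 1/t_biol = 1/2.8 + 1/9.11 = 0.46691 per day.
t_eff = 2.8 × 9.11 / (2.8 + 9.11) ≈ 2.1417 days.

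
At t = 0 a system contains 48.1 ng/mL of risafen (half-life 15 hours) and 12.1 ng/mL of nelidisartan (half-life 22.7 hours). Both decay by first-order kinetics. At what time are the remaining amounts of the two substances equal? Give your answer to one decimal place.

88.0 hours

Set 48.1·(1/2)^(t/15) = 12.1·(1/2)^(t/22.7).
Taking log₂: log₂(48.1/12.1) = t·(1/15 − 1/22.7).
log₂(3.9752) = 1.991; 1/15 − 1/22.7 = 0.022614.
t = 1.991 / 0.022614 ≈ 88.045 hours.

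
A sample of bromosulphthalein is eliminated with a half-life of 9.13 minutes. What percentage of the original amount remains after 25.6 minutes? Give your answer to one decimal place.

14.3%

n = 25.6/9.13 ≈ 2.8039 half-lives.
Fraction remaining = (1/2)^2.8039 ≈ 0.1432, i.e. 14.32%.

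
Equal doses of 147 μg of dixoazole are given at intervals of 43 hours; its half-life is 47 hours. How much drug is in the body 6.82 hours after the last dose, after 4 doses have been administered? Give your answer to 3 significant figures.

The 4 doses were given 135.82, 92.82, 49.82, 6.82 hours ago.
Total = 147·(1/2)^(135.82/47) + 147·(1/2)^(92.82/47) + 147·(1/2)^(49.82/47) + 147·(1/2)^(6.82/47)
      = 19.834 + 37.395 + 70.506 + 132.93 ≈ 260.67 μg.

261 μg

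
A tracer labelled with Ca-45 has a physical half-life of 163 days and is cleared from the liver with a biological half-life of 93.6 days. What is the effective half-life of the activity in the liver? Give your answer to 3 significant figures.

59.5 days

1/t_eff = 1/t_phys + 1/t_biol = 1/163 + 1/93.6 = 0.016819 per day.
t_eff = 163 × 93.6 / (163 + 93.6) ≈ 59.458 days.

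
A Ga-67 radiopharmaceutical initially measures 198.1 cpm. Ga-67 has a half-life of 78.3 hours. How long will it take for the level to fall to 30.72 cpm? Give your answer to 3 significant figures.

Fraction remaining = 30.72/198.1 ≈ 0.15507.
n = log₂(198.1/30.72) = ln(6.4486)/ln 2 ≈ 2.689 half-lives.
t = n × t½ = 2.689 × 78.3 ≈ 210.55 hours.

211 hours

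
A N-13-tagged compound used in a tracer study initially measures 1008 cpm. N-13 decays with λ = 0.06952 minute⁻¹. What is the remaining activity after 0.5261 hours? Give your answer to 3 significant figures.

112 cpm

t½ = ln 2 / λ = 0.69315 / 0.06952 ≈ 9.9705 minutes.
Convert the elapsed time: 0.5261 hours = 31.566 minutes.
Number of half-lives: n = 31.566/9.9705 ≈ 3.1659.
Remaining = 1008 × (1/2)^3.1659 = 1008 × 0.11142 ≈ 112.31 cpm.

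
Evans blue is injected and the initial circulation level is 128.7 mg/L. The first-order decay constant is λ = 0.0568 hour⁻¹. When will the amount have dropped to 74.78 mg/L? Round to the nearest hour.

10 hours

t½ = ln 2 / λ = 0.69315 / 0.0568 ≈ 12.203 hours.
Fraction remaining = 74.78/128.7 ≈ 0.58104.
n = log₂(128.7/74.78) = ln(1.721)/ln 2 ≈ 0.78329 half-lives.
t = n × t½ = 0.78329 × 12.203 ≈ 9.5587 hours.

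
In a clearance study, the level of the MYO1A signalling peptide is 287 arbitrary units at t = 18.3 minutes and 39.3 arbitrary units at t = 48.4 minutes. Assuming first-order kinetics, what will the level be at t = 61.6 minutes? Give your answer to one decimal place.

16.4 arbitrary units

Over Δt = 48.4 − 18.3 = 30.1 minutes, the level fell by a factor of 287/39.3 ≈ 7.3028.
n = log₂(7.3028) ≈ 2.8684 half-lives, so t½ = 30.1/2.8684 ≈ 10.493 minutes.
From t = 48.4 to t = 61.6: 39.3 × (1/2)^((61.6−48.4)/10.493) ≈ 16.433 arbitrary units.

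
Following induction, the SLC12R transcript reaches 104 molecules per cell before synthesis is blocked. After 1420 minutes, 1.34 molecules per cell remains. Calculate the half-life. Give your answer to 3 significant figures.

226 minutes

A/A₀ = 1.34/104 ≈ 0.012885.
n = log₂(77.612) ≈ 6.2782 half-lives elapsed in 1420 minutes.
t½ = 1420/6.2782 ≈ 226.18 minutes.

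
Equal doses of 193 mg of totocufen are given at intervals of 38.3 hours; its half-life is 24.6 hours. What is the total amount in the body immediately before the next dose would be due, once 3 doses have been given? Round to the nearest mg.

95 mg

The 3 doses were given 114.9, 76.6, 38.3 hours ago.
Total = 193·(1/2)^(114.9/24.6) + 193·(1/2)^(76.6/24.6) + 193·(1/2)^(38.3/24.6)
      = 7.5775 + 22.295 + 65.596 ≈ 95.469 mg.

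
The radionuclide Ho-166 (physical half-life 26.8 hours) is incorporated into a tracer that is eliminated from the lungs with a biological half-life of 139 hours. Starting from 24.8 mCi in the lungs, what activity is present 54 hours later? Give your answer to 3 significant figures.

4.69 mCi

1/t_eff = 1/t_phys + 1/t_biol = 1/26.8 + 1/139 = 0.044508 per hour.
t_eff = 26.8 × 139 / (26.8 + 139) ≈ 22.468 hours.
Remaining = 24.8 × (1/2)^(54/22.468) = 24.8 × (1/2)^2.4034 ≈ 4.6876 mCi.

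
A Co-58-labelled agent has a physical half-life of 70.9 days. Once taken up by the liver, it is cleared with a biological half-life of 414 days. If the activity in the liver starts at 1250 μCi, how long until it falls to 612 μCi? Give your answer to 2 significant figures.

62 days

1/t_eff = 1/t_phys + 1/t_biol = 1/70.9 + 1/414 = 0.01652 per day.
t_eff = 70.9 × 414 / (70.9 + 414) ≈ 60.533 days.
n = log₂(1250/612) ≈ 1.0303; t = 1.0303 × 60.533 ≈ 62.369 days.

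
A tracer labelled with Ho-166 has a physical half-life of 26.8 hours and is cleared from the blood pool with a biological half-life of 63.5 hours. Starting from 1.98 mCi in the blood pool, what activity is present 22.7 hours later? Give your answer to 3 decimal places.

1/t_eff = 1/t_phys + 1/t_biol = 1/26.8 + 1/63.5 = 0.053061 per hour.
t_eff = 26.8 × 63.5 / (26.8 + 63.5) ≈ 18.846 hours.
Remaining = 1.98 × (1/2)^(22.7/18.846) = 1.98 × (1/2)^1.2045 ≈ 0.85916 mCi.

0.859 mCi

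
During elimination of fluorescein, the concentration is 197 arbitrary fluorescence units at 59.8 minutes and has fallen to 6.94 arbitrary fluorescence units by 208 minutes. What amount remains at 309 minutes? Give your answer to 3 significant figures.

Over Δt = 208 − 59.8 = 148.2 minutes, the level fell by a factor of 197/6.94 ≈ 28.386.
n = log₂(28.386) ≈ 4.8271 half-lives, so t½ = 148.2/4.8271 ≈ 30.702 minutes.
From t = 208 to t = 309: 6.94 × (1/2)^((309−208)/30.702) ≈ 0.70966 arbitrary fluorescence units.

0.710 arbitrary fluorescence units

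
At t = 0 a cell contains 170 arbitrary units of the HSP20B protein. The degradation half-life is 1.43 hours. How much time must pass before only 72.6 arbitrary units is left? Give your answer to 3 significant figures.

Fraction remaining = 72.6/170 ≈ 0.42706.
n = log₂(170/72.6) = ln(2.3416)/ln 2 ≈ 1.2275 half-lives.
t = n × t½ = 1.2275 × 1.43 ≈ 1.7553 hours.

1.76 hours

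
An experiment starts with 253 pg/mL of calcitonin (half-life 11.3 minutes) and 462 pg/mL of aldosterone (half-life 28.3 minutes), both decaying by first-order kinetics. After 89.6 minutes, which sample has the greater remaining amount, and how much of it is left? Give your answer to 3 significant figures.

calcitonin: 253 × (1/2)^7.9292 ≈ 1.038 pg/mL.
aldosterone: 462 × (1/2)^3.1661 ≈ 51.47 pg/mL.
Aldosterone has more remaining, at ≈ 51.47 pg/mL.

aldosterone, 51.5 pg/mL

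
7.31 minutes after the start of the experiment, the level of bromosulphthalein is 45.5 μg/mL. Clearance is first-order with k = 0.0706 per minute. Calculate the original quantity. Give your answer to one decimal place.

t½ = ln 2 / k = 0.69315 / 0.0706 ≈ 9.8179 minutes.
Number of half-lives elapsed: n = 7.31/9.8179 ≈ 0.74455.
A₀ = A × 2^n = 45.5 × 2^0.74455 = 45.5 × 1.6755 ≈ 76.233 μg/mL.

76.2 μg/mL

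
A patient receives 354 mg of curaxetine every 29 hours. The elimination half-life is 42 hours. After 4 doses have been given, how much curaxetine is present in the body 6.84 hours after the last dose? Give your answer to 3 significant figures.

The 4 doses were given 93.84, 64.84, 35.84, 6.84 hours ago.
Total = 354·(1/2)^(93.84/42) + 354·(1/2)^(64.84/42) + 354·(1/2)^(35.84/42) + 354·(1/2)^(6.84/42)
      = 75.234 + 121.41 + 195.94 + 316.21 ≈ 708.8 mg.

709 mg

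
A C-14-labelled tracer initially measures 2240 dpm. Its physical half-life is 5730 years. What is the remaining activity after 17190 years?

280 dpm

Elapsed time is 3 half-lives (17190/5730).
Each half-life halves the amount: 2240 × (1/2)^3 = 2240/8 = 280 dpm.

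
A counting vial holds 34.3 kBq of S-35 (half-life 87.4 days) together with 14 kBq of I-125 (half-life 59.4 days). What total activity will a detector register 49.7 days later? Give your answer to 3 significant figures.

S-35: 34.3 × (1/2)^(49.7/87.4) = 34.3 × (1/2)^0.56865 ≈ 23.127 kBq.
I-125: 14 × (1/2)^(49.7/59.4) = 14 × (1/2)^0.8367 ≈ 7.8389 kBq.
Total = 23.127 + 7.8389 ≈ 30.966 kBq.

31.0 kBq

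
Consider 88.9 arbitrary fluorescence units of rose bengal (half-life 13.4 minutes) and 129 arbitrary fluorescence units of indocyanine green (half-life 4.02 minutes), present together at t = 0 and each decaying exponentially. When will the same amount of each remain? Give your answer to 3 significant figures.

Set 88.9·(1/2)^(t/13.4) = 129·(1/2)^(t/4.02).
Taking log₂: log₂(88.9/129) = t·(1/13.4 − 1/4.02).
log₂(0.68915) = -0.53712; 1/13.4 − 1/4.02 = -0.17413.
t = -0.53712 / -0.17413 ≈ 3.0846 minutes.

3.08 minutes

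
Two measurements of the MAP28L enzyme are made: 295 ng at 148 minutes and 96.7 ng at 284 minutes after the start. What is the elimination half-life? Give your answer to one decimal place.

Over Δt = 284 − 148 = 136 minutes, the level fell by a factor of 295/96.7 ≈ 3.0507.
n = log₂(3.0507) ≈ 1.6091 half-lives, so t½ = 136/1.6091 ≈ 84.518 minutes.

84.5 minutes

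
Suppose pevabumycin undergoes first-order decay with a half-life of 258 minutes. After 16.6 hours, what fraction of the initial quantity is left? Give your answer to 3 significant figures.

16.6 hours = 996 minutes.
n = 996/258 ≈ 3.8605 half-lives.
Fraction remaining = (1/2)^3.8605 ≈ 0.068847.

0.0688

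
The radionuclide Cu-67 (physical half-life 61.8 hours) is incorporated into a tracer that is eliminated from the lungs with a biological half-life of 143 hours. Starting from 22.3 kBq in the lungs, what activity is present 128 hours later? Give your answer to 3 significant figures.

2.85 kBq

1/t_eff = 1/t_phys + 1/t_biol = 1/61.8 + 1/143 = 0.023174 per hour.
t_eff = 61.8 × 143 / (61.8 + 143) ≈ 43.151 hours.
Remaining = 22.3 × (1/2)^(128/43.151) = 22.3 × (1/2)^2.9663 ≈ 2.8534 kBq.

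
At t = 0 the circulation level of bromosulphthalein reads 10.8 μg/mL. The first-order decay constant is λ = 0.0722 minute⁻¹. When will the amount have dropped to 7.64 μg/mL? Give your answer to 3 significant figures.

t½ = ln 2 / λ = 0.69315 / 0.0722 ≈ 9.6004 minutes.
Fraction remaining = 7.64/10.8 ≈ 0.70741.
n = log₂(10.8/7.64) = ln(1.4136)/ln 2 ≈ 0.49939 half-lives.
t = n × t½ = 0.49939 × 9.6004 ≈ 4.7943 minutes.

4.79 minutes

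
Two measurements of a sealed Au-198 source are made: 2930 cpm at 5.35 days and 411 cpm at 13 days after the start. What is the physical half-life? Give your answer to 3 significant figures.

2.70 days

Over Δt = 13 − 5.35 = 7.65 days, the level fell by a factor of 2930/411 ≈ 7.129.
n = log₂(7.129) ≈ 2.8337 half-lives, so t½ = 7.65/2.8337 ≈ 2.6997 days.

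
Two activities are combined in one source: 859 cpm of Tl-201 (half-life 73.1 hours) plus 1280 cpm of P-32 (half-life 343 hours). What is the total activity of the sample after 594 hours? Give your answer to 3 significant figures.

388 cpm

Tl-201: 859 × (1/2)^(594/73.1) = 859 × (1/2)^8.1259 ≈ 3.0752 cpm.
P-32: 1280 × (1/2)^(594/343) = 1280 × (1/2)^1.7318 ≈ 385.38 cpm.
Total = 3.0752 + 385.38 ≈ 388.46 cpm.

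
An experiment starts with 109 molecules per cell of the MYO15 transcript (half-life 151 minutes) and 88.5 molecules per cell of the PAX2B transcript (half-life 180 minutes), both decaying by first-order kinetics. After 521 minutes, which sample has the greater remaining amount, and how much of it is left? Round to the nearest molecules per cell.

PAX2B transcript, 12 molecules per cell

MYO15 transcript: 109 × (1/2)^3.4503 ≈ 9.9718 molecules per cell.
PAX2B transcript: 88.5 × (1/2)^2.8944 ≈ 11.902 molecules per cell.
PAX2B transcript has more remaining, at ≈ 11.902 molecules per cell.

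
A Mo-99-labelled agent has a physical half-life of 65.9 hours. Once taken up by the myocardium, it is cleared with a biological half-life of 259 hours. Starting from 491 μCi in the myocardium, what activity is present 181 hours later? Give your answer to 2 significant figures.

1/t_eff = 1/t_phys + 1/t_biol = 1/65.9 + 1/259 = 0.019036 per hour.
t_eff = 65.9 × 259 / (65.9 + 259) ≈ 52.533 hours.
Remaining = 491 × (1/2)^(181/52.533) = 491 × (1/2)^3.4454 ≈ 45.072 μCi.

45 μCi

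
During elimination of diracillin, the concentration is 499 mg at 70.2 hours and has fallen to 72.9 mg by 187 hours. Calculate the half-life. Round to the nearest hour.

42 hours

Over Δt = 187 − 70.2 = 116.8 hours, the level fell by a factor of 499/72.9 ≈ 6.845.
n = log₂(6.845) ≈ 2.775 half-lives, so t½ = 116.8/2.775 ≈ 42.089 hours.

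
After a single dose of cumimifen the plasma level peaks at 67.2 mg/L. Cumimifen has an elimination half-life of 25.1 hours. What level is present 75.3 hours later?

8.4 mg/L

Elapsed time is 3 half-lives (75.3/25.1).
Each half-life halves the amount: 67.2 × (1/2)^3 = 67.2/8 = 8.4 mg/L.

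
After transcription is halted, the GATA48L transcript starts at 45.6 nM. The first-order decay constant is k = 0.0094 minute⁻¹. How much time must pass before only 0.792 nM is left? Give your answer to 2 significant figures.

t½ = ln 2 / k = 0.69315 / 0.0094 ≈ 73.739 minutes.
Fraction remaining = 0.792/45.6 ≈ 0.017368.
n = log₂(45.6/0.792) = ln(57.576)/ln 2 ≈ 5.8474 half-lives.
t = n × t½ = 5.8474 × 73.739 ≈ 431.18 minutes.

430 minutes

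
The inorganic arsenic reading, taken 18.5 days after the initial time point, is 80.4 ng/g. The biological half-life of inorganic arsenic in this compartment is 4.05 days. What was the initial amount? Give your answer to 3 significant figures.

Number of half-lives elapsed: n = 18.5/4.05 ≈ 4.5679.
A₀ = A × 2^n = 80.4 × 2^4.5679 = 80.4 × 23.718 ≈ 1906.9 ng/g.

1910 ng/g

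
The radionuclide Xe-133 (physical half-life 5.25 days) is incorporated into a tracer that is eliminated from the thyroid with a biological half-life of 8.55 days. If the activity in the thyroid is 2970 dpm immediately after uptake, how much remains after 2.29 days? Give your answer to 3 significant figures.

1820 dpm

1/t_eff = 1/t_phys + 1/t_biol = 1/5.25 + 1/8.55 = 0.30744 per day.
t_eff = 5.25 × 8.55 / (5.25 + 8.55) ≈ 3.2527 days.
Remaining = 2970 × (1/2)^(2.29/3.2527) = 2970 × (1/2)^0.70403 ≈ 1823.2 dpm.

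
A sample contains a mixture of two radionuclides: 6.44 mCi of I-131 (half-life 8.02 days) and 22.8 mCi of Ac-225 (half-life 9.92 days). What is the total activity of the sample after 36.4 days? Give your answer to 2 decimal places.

I-131: 6.44 × (1/2)^(36.4/8.02) = 6.44 × (1/2)^4.5387 ≈ 0.27709 mCi.
Ac-225: 22.8 × (1/2)^(36.4/9.92) = 22.8 × (1/2)^3.6694 ≈ 1.792 mCi.
Total = 0.27709 + 1.792 ≈ 2.0691 mCi.

2.07 mCi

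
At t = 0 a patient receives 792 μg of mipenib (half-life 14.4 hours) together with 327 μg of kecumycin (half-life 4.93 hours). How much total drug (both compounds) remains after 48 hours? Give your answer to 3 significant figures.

mipenib: 792 × (1/2)^(48/14.4) = 792 × (1/2)^3.3333 ≈ 78.576 μg.
kecumycin: 327 × (1/2)^(48/4.93) = 327 × (1/2)^9.7363 ≈ 0.38338 μg.
Total = 78.576 + 0.38338 ≈ 78.96 μg.

79.0 μg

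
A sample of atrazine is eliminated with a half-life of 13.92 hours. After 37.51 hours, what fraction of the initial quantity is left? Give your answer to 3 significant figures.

n = 37.51/13.92 ≈ 2.6947 half-lives.
Fraction remaining = (1/2)^2.6947 ≈ 0.15446.

0.154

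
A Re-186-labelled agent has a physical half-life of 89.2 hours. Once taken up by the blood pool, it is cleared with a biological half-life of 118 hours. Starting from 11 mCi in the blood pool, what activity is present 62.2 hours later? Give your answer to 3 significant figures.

1/t_eff = 1/t_phys + 1/t_biol = 1/89.2 + 1/118 = 0.019685 per hour.
t_eff = 89.2 × 118 / (89.2 + 118) ≈ 50.799 hours.
Remaining = 11 × (1/2)^(62.2/50.799) = 11 × (1/2)^1.2244 ≈ 4.7076 mCi.

4.71 mCi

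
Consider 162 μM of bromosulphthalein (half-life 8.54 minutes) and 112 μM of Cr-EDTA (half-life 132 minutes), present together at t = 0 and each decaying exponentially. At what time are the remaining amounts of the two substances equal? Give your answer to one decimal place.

Set 162·(1/2)^(t/8.54) = 112·(1/2)^(t/132).
Taking log₂: log₂(162/112) = t·(1/8.54 − 1/132).
log₂(1.4464) = 0.5325; 1/8.54 − 1/132 = 0.10952.
t = 0.5325 / 0.10952 ≈ 4.8621 minutes.

4.9 minutes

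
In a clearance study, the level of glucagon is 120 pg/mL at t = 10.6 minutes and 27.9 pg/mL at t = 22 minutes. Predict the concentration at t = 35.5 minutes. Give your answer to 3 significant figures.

Over Δt = 22 − 10.6 = 11.4 minutes, the level fell by a factor of 120/27.9 ≈ 4.3011.
n = log₂(4.3011) ≈ 2.1047 half-lives, so t½ = 11.4/2.1047 ≈ 5.4165 minutes.
From t = 22 to t = 35.5: 27.9 × (1/2)^((35.5−22)/5.4165) ≈ 4.9581 pg/mL.

4.96 pg/mL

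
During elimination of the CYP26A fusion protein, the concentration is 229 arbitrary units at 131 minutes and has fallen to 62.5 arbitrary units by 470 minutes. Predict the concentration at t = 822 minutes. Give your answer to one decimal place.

Over Δt = 470 − 131 = 339 minutes, the level fell by a factor of 229/62.5 ≈ 3.664.
n = log₂(3.664) ≈ 1.8734 half-lives, so t½ = 339/1.8734 ≈ 180.95 minutes.
From t = 470 to t = 822: 62.5 × (1/2)^((822−470)/180.95) ≈ 16.229 arbitrary units.

16.2 arbitrary units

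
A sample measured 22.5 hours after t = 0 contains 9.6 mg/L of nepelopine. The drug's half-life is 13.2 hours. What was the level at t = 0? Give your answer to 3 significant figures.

Number of half-lives elapsed: n = 22.5/13.2 ≈ 1.7045.
A₀ = A × 2^n = 9.6 × 2^1.7045 = 9.6 × 3.2593 ≈ 31.289 mg/L.

31.3 mg/L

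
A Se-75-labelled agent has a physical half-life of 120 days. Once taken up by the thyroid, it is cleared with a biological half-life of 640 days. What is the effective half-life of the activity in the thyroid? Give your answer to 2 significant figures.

1/t_eff = 1/t_phys + 1/t_biol = 1/120 + 1/640 = 0.0098958 per day.
t_eff = 120 × 640 / (120 + 640) ≈ 101.05 days.

100 days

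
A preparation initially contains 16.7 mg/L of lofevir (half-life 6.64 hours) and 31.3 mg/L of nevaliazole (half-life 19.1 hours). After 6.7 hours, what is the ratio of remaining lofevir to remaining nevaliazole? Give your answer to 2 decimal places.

0.34

lofevir: 16.7 × (1/2)^(6.7/6.64) = 16.7 × (1/2)^1.009 ≈ 8.2979 mg/L.
nevaliazole: 31.3 × (1/2)^(6.7/19.1) = 31.3 × (1/2)^0.35079 ≈ 24.544 mg/L.
Ratio ≈ 8.2979 / 24.544 ≈ 0.33808.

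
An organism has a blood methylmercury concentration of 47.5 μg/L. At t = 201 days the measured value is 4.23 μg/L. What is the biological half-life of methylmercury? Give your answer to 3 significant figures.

A/A₀ = 4.23/47.5 ≈ 0.089053.
n = log₂(11.229) ≈ 3.4892 half-lives elapsed in 201 days.
t½ = 201/3.4892 ≈ 57.606 days.

57.6 days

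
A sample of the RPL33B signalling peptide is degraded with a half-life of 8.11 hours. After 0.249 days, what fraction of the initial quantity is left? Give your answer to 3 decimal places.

0.249 days = 5.976 hours.
n = 5.976/8.11 ≈ 0.73687 half-lives.
Fraction remaining = (1/2)^0.73687 ≈ 0.60004.

0.600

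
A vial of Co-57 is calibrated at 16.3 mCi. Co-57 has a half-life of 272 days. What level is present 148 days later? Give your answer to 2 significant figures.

Number of half-lives: n = 148/272 ≈ 0.54412.
Remaining = 16.3 × (1/2)^0.54412 = 16.3 × 0.68581 ≈ 11.179 mCi.

11 mCi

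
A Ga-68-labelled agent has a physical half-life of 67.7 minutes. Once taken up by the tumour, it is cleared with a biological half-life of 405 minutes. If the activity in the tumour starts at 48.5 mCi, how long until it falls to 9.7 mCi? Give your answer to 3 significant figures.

1/t_eff = 1/t_phys + 1/t_biol = 1/67.7 + 1/405 = 0.01724 per minute.
t_eff = 67.7 × 405 / (67.7 + 405) ≈ 58.004 minutes.
n = log₂(48.5/9.7) ≈ 2.3219; t = 2.3219 × 58.004 ≈ 134.68 minutes.

135 minutes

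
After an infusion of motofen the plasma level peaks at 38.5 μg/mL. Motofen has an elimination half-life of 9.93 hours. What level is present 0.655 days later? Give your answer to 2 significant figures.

Convert the elapsed time: 0.655 days = 15.72 hours.
Number of half-lives: n = 15.72/9.93 ≈ 1.5831.
Remaining = 38.5 × (1/2)^1.5831 = 38.5 × 0.33377 ≈ 12.85 μg/mL.

13 μg/mL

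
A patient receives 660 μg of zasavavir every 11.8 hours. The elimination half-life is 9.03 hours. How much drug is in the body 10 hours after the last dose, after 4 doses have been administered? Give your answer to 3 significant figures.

The 4 doses were given 45.4, 33.6, 21.8, 10 hours ago.
Total = 660·(1/2)^(45.4/9.03) + 660·(1/2)^(33.6/9.03) + 660·(1/2)^(21.8/9.03) + 660·(1/2)^(10/9.03)
      = 20.233 + 50.053 + 123.82 + 306.32 ≈ 500.43 μg.

500 μg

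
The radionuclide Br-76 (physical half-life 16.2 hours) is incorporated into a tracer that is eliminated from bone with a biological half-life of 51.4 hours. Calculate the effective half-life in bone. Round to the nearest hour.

1/t_eff = 1/t_phys + 1/t_biol = 1/16.2 + 1/51.4 = 0.081184 per hour.
t_eff = 16.2 × 51.4 / (16.2 + 51.4) ≈ 12.318 hours.

12 hours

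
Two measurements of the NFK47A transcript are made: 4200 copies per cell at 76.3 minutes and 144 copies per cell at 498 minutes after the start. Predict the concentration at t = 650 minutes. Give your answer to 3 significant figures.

42.7 copies per cell

Over Δt = 498 − 76.3 = 421.7 minutes, the level fell by a factor of 4200/144 ≈ 29.167.
n = log₂(29.167) ≈ 4.8662 half-lives, so t½ = 421.7/4.8662 ≈ 86.658 minutes.
From t = 498 to t = 650: 144 × (1/2)^((650−498)/86.658) ≈ 42.692 copies per cell.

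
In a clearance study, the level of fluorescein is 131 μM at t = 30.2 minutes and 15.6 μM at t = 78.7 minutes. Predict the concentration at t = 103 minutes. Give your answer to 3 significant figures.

Over Δt = 78.7 − 30.2 = 48.5 minutes, the level fell by a factor of 131/15.6 ≈ 8.3974.
n = log₂(8.3974) ≈ 3.0699 half-lives, so t½ = 48.5/3.0699 ≈ 15.798 minutes.
From t = 78.7 to t = 103: 15.6 × (1/2)^((103−78.7)/15.798) ≈ 5.3715 μM.

5.37 μM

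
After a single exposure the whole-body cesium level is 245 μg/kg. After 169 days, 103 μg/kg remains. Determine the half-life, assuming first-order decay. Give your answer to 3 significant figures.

135 days

A/A₀ = 103/245 ≈ 0.42041.
n = log₂(2.3786) ≈ 1.2501 half-lives elapsed in 169 days.
t½ = 169/1.2501 ≈ 135.19 days.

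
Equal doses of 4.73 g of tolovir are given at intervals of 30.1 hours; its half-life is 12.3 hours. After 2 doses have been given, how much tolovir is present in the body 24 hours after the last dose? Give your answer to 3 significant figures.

The 2 doses were given 54.1, 24 hours ago.
Total = 4.73·(1/2)^(54.1/12.3) + 4.73·(1/2)^(24/12.3)
      = 0.22429 + 1.2232 ≈ 1.4475 g.

1.45 g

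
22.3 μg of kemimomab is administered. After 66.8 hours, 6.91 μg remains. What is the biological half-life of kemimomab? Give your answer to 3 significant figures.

A/A₀ = 6.91/22.3 ≈ 0.30987.
n = log₂(3.2272) ≈ 1.6903 half-lives elapsed in 66.8 hours.
t½ = 66.8/1.6903 ≈ 39.52 hours.

39.5 hours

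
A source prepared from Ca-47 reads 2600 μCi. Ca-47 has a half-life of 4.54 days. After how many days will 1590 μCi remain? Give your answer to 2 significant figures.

Fraction remaining = 1590/2600 ≈ 0.61154.
n = log₂(2600/1590) = ln(1.6352)/ln 2 ≈ 0.70948 half-lives.
t = n × t½ = 0.70948 × 4.54 ≈ 3.2211 days.

3.2 days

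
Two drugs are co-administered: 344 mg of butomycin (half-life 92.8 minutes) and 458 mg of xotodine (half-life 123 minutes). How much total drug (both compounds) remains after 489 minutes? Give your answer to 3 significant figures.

butomycin: 344 × (1/2)^(489/92.8) = 344 × (1/2)^5.2694 ≈ 8.9189 mg.
xotodine: 458 × (1/2)^(489/123) = 458 × (1/2)^3.9756 ≈ 29.113 mg.
Total = 8.9189 + 29.113 ≈ 38.032 mg.

38.0 mg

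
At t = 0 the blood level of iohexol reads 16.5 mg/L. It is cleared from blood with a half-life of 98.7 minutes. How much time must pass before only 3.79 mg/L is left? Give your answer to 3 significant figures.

Fraction remaining = 3.79/16.5 ≈ 0.2297.
n = log₂(16.5/3.79) = ln(4.3536)/ln 2 ≈ 2.1222 half-lives.
t = n × t½ = 2.1222 × 98.7 ≈ 209.46 minutes.

209 minutes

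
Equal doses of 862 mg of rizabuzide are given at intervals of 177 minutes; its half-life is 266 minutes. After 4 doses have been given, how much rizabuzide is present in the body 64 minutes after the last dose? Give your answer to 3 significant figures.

1660 mg

The 4 doses were given 595, 418, 241, 64 minutes ago.
Total = 862·(1/2)^(595/266) + 862·(1/2)^(418/266) + 862·(1/2)^(241/266) + 862·(1/2)^(64/266)
      = 182.87 + 290.04 + 460.01 + 729.59 ≈ 1662.5 mg.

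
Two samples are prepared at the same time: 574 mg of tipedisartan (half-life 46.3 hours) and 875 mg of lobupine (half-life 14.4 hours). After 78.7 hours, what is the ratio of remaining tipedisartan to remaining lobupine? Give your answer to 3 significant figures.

tipedisartan: 574 × (1/2)^(78.7/46.3) = 574 × (1/2)^1.6998 ≈ 176.7 mg.
lobupine: 875 × (1/2)^(78.7/14.4) = 875 × (1/2)^5.4653 ≈ 19.806 mg.
Ratio ≈ 176.7 / 19.806 ≈ 8.9213.

8.92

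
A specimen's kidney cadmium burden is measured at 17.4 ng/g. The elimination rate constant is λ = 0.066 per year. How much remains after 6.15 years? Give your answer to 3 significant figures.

t½ = ln 2 / λ = 0.69315 / 0.066 ≈ 10.502 years.
Number of half-lives: n = 6.15/10.502 ≈ 0.58559.
Remaining = 17.4 × (1/2)^0.58559 = 17.4 × 0.66638 ≈ 11.595 ng/g.

11.6 ng/g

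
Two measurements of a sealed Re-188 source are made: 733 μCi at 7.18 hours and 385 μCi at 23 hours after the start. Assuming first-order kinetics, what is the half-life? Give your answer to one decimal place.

17.0 hours

Over Δt = 23 − 7.18 = 15.82 hours, the level fell by a factor of 733/385 ≈ 1.9039.
n = log₂(1.9039) ≈ 0.92895 half-lives, so t½ = 15.82/0.92895 ≈ 17.03 hours.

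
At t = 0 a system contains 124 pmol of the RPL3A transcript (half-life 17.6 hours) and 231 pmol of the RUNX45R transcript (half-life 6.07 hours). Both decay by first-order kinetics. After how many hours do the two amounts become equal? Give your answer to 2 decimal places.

Set 124·(1/2)^(t/17.6) = 231·(1/2)^(t/6.07).
Taking log₂: log₂(124/231) = t·(1/17.6 − 1/6.07).
log₂(0.5368) = -0.89755; 1/17.6 − 1/6.07 = -0.10793.
t = -0.89755 / -0.10793 ≈ 8.3163 hours.

8.32 hours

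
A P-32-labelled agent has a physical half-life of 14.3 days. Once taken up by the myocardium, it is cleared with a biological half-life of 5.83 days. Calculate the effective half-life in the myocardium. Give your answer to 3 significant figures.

4.14 days

1/t_eff = 1/t_phys + 1/t_biol = 1/14.3 + 1/5.83 = 0.24146 per day.
t_eff = 14.3 × 5.83 / (14.3 + 5.83) ≈ 4.1415 days.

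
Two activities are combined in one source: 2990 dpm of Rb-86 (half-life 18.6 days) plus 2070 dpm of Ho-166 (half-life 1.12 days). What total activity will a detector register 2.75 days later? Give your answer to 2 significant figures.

3100 dpm

Rb-86: 2990 × (1/2)^(2.75/18.6) = 2990 × (1/2)^0.14785 ≈ 2698.8 dpm.
Ho-166: 2070 × (1/2)^(2.75/1.12) = 2070 × (1/2)^2.4554 ≈ 377.43 dpm.
Total = 2698.8 + 377.43 ≈ 3076.2 dpm.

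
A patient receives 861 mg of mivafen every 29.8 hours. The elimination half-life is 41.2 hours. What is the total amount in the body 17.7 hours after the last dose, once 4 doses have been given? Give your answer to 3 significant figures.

The 4 doses were given 107.1, 77.3, 47.5, 17.7 hours ago.
Total = 861·(1/2)^(107.1/41.2) + 861·(1/2)^(77.3/41.2) + 861·(1/2)^(47.5/41.2) + 861·(1/2)^(17.7/41.2)
      = 142.06 + 234.53 + 387.21 + 639.26 ≈ 1403.1 mg.

1400 mg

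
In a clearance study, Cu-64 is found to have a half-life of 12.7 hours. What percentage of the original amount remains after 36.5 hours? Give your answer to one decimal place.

13.6%

n = 36.5/12.7 ≈ 2.874 half-lives.
Fraction remaining = (1/2)^2.874 ≈ 0.13641, i.e. 13.641%.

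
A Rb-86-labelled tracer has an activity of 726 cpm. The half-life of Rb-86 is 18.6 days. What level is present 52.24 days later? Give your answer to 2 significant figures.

Number of half-lives: n = 52.24/18.6 ≈ 2.8086.
Remaining = 726 × (1/2)^2.8086 = 726 × 0.14273 ≈ 103.62 cpm.

100 cpm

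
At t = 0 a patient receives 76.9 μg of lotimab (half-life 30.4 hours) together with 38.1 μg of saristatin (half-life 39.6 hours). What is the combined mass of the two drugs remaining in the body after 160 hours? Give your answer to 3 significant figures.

lotimab: 76.9 × (1/2)^(160/30.4) = 76.9 × (1/2)^5.2632 ≈ 2.0024 μg.
saristatin: 38.1 × (1/2)^(160/39.6) = 38.1 × (1/2)^4.0404 ≈ 2.3155 μg.
Total = 2.0024 + 2.3155 ≈ 4.3179 μg.

4.32 μg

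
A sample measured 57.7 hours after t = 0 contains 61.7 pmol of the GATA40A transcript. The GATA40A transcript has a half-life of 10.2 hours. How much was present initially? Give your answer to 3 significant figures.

3110 pmol

Number of half-lives elapsed: n = 57.7/10.2 ≈ 5.6569.
A₀ = A × 2^n = 61.7 × 2^5.6569 = 61.7 × 50.453 ≈ 3112.9 pmol.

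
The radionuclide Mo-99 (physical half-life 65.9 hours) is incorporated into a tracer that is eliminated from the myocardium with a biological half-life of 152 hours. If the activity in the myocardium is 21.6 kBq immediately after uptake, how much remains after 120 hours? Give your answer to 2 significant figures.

1/t_eff = 1/t_phys + 1/t_biol = 1/65.9 + 1/152 = 0.021753 per hour.
t_eff = 65.9 × 152 / (65.9 + 152) ≈ 45.97 hours.
Remaining = 21.6 × (1/2)^(120/45.97) = 21.6 × (1/2)^2.6104 ≈ 3.537 kBq.

3.5 kBq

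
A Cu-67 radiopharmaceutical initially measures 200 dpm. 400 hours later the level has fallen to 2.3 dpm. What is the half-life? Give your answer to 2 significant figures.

A/A₀ = 2.3/200 ≈ 0.0115.
n = log₂(86.957) ≈ 6.4422 half-lives elapsed in 400 hours.
t½ = 400/6.4422 ≈ 62.09 hours.

62 hours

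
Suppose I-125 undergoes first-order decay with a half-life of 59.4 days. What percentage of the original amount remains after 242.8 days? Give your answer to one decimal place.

n = 242.8/59.4 ≈ 4.0875 half-lives.
Fraction remaining = (1/2)^4.0875 ≈ 0.05882, i.e. 5.882%.

5.9%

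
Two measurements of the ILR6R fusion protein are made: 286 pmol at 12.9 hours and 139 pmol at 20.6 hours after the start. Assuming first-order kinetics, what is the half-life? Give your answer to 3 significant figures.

7.40 hours

Over Δt = 20.6 − 12.9 = 7.7 hours, the level fell by a factor of 286/139 ≈ 2.0576.
n = log₂(2.0576) ≈ 1.0409 half-lives, so t½ = 7.7/1.0409 ≈ 7.3972 hours.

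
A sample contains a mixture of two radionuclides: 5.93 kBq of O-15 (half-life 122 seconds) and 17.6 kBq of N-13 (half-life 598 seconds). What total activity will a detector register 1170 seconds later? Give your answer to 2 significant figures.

O-15: 5.93 × (1/2)^(1170/122) = 5.93 × (1/2)^9.5902 ≈ 0.0076936 kBq.
N-13: 17.6 × (1/2)^(1170/598) = 17.6 × (1/2)^1.9565 ≈ 4.5346 kBq.
Total = 0.0076936 + 4.5346 ≈ 4.5423 kBq.

4.5 kBq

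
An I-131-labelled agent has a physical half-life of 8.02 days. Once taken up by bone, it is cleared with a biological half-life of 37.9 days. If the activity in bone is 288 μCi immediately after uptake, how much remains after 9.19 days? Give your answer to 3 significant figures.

110 μCi

1/t_eff = 1/t_phys + 1/t_biol = 1/8.02 + 1/37.9 = 0.15107 per day.
t_eff = 8.02 × 37.9 / (8.02 + 37.9) ≈ 6.6193 days.
Remaining = 288 × (1/2)^(9.19/6.6193) = 288 × (1/2)^1.3884 ≈ 110.02 μCi.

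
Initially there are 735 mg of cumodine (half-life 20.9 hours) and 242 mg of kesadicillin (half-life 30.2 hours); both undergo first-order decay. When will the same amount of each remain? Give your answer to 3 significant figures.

109 hours

Set 735·(1/2)^(t/20.9) = 242·(1/2)^(t/30.2).
Taking log₂: log₂(735/242) = t·(1/20.9 − 1/30.2).
log₂(3.0372) = 1.6027; 1/20.9 − 1/30.2 = 0.014734.
t = 1.6027 / 0.014734 ≈ 108.78 hours.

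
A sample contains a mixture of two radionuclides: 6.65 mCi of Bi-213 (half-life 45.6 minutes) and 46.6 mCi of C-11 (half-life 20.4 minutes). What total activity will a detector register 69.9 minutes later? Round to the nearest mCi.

7 mCi

Bi-213: 6.65 × (1/2)^(69.9/45.6) = 6.65 × (1/2)^1.5329 ≈ 2.2981 mCi.
C-11: 46.6 × (1/2)^(69.9/20.4) = 46.6 × (1/2)^3.4265 ≈ 4.3343 mCi.
Total = 2.2981 + 4.3343 ≈ 6.6324 mCi.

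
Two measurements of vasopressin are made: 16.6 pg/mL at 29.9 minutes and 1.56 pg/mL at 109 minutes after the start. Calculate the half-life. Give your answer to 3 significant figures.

23.2 minutes

Over Δt = 109 − 29.9 = 79.1 minutes, the level fell by a factor of 16.6/1.56 ≈ 10.641.
n = log₂(10.641) ≈ 3.4116 half-lives, so t½ = 79.1/3.4116 ≈ 23.186 minutes.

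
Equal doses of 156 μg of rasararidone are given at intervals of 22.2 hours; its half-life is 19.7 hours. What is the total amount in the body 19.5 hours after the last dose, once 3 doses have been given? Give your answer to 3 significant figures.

The 3 doses were given 63.9, 41.7, 19.5 hours ago.
Total = 156·(1/2)^(63.9/19.7) + 156·(1/2)^(41.7/19.7) + 156·(1/2)^(19.5/19.7)
      = 16.47 + 35.968 + 78.551 ≈ 130.99 μg.

131 μg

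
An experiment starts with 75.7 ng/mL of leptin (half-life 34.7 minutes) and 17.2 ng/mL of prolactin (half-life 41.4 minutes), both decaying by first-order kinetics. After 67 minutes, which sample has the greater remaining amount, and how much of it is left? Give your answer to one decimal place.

leptin, 19.9 ng/mL

leptin: 75.7 × (1/2)^1.9308 ≈ 19.854 ng/mL.
prolactin: 17.2 × (1/2)^1.6184 ≈ 5.6021 ng/mL.
Leptin has more remaining, at ≈ 19.854 ng/mL.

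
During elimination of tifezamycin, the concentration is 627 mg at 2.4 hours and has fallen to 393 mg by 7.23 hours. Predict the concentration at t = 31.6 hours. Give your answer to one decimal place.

Over Δt = 7.23 − 2.4 = 4.83 hours, the level fell by a factor of 627/393 ≈ 1.5954.
n = log₂(1.5954) ≈ 0.67394 half-lives, so t½ = 4.83/0.67394 ≈ 7.1669 hours.
From t = 7.23 to t = 31.6: 393 × (1/2)^((31.6−7.23)/7.1669) ≈ 37.22 mg.

37.2 mg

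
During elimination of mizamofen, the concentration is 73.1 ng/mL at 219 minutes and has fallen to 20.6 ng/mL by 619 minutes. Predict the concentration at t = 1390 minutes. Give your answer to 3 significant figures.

1.79 ng/mL

Over Δt = 619 − 219 = 400 minutes, the level fell by a factor of 73.1/20.6 ≈ 3.5485.
n = log₂(3.5485) ≈ 1.8272 half-lives, so t½ = 400/1.8272 ≈ 218.91 minutes.
From t = 619 to t = 1390: 20.6 × (1/2)^((1390−619)/218.91) ≈ 1.7933 ng/mL.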